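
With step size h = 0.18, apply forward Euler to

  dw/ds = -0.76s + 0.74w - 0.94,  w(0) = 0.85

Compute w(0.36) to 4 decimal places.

Euler: w_{n+1} = w_n + h·f(s_n, w_n).
s=0.000000, w=0.850000: f=-0.311000 → w ← 0.850000 + 0.18·(-0.311000) = 0.794020
s=0.180000, w=0.794020: f=-0.489225 → w ← 0.794020 + 0.18·(-0.489225) = 0.705959
w(0.36) ≈ 0.7060

0.7060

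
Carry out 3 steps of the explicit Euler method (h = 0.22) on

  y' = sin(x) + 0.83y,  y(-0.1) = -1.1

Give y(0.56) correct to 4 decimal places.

-1.7455

Euler: y_{n+1} = y_n + h·f(x_n, y_n).
x=-0.100000, y=-1.100000: f=-1.012833 → y ← -1.100000 + 0.22·(-1.012833) = -1.322823
x=0.120000, y=-1.322823: f=-0.978231 → y ← -1.322823 + 0.22·(-0.978231) = -1.538034
x=0.340000, y=-1.538034: f=-0.943081 → y ← -1.538034 + 0.22·(-0.943081) = -1.745512
y(0.56) ≈ -1.7455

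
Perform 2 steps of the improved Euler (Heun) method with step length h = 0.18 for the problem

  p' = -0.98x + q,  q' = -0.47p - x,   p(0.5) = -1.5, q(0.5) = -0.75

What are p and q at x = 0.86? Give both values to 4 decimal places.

-1.9990, -0.7011

Heun on (p,q): k1 = f(x_n, state_n); k2 = f(x_n + h, state_n + h·k1); state_{n+1} = state_n + (h/2)·(k1 + k2).
0.500000: (-1.500000, -0.750000)
  k1 = (-1.240000, 0.205000)
  predictor → (-1.723200, -0.713100)
  k2 = (-1.379500, 0.129904)
  → (-1.735755, -0.719859)
0.680000: (-1.735755, -0.719859)
  k1 = (-1.386259, 0.135805)
  predictor → (-1.985282, -0.695414)
  k2 = (-1.538214, 0.073082)
  → (-1.998958, -0.701059)
(p(0.86), q(0.86)) ≈ (-1.9990, -0.7011)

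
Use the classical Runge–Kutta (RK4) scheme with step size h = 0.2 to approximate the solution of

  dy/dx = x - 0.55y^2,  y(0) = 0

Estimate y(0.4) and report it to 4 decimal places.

0.0797

RK4: k1 = f(x_n, y_n); k2 = f(x_n + h/2, y_n + (h/2)·k1); k3 = f(x_n + h/2, y_n + (h/2)·k2); k4 = f(x_n + h, y_n + h·k3); y_{n+1} = y_n + (h/6)·(k1 + 2k2 + 2k3 + k4).
x=0.000000, y=0.000000:
  k1 = f(0.000000, 0.000000) = 0.000000
  k2 = f(0.100000, 0.000000) = 0.100000
  k3 = f(0.100000, 0.010000) = 0.099945
  k4 = f(0.200000, 0.019989) = 0.199780
  y ← 0.000000 + (0.2/6)·(k1 + 2k2 + 2k3 + k4) = 0.019989
x=0.200000, y=0.019989:
  k1 = f(0.200000, 0.019989) = 0.199780
  k2 = f(0.300000, 0.039967) = 0.299121
  k3 = f(0.300000, 0.049901) = 0.298630
  k4 = f(0.400000, 0.079715) = 0.396505
  y ← 0.019989 + (0.2/6)·(k1 + 2k2 + 2k3 + k4) = 0.079715
y(0.4) ≈ 0.0797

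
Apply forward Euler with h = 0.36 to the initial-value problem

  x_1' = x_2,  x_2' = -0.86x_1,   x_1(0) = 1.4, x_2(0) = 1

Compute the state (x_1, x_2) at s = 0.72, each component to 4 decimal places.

1.9640, 0.0217

Euler on (x_1,x_2): x_1_{n+1} = x_1_n + h·x_1', x_2_{n+1} = x_2_n + h·x_2'.
0.000000: (1.400000, 1.000000); f=(1.000000, -1.204000) → (1.760000, 0.566560)
0.360000: (1.760000, 0.566560); f=(0.566560, -1.513600) → (1.963962, 0.021664)
(x_1(0.72), x_2(0.72)) ≈ (1.9640, 0.0217)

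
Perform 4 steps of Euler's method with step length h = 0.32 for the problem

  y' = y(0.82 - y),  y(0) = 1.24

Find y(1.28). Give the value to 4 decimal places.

0.8998

Euler: y_{n+1} = y_n + h·f(t_n, y_n).
t=0.000000, y=1.240000: f=-0.520800 → y ← 1.240000 + 0.32·(-0.520800) = 1.073344
t=0.320000, y=1.073344: f=-0.271925 → y ← 1.073344 + 0.32·(-0.271925) = 0.986328
t=0.640000, y=0.986328: f=-0.164054 → y ← 0.986328 + 0.32·(-0.164054) = 0.933831
t=0.960000, y=0.933831: f=-0.106299 → y ← 0.933831 + 0.32·(-0.106299) = 0.899815
y(1.28) ≈ 0.8998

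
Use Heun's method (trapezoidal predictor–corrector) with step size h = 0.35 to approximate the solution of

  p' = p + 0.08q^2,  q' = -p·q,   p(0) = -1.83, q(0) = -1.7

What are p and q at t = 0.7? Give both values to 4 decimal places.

Heun on (p,q): k1 = f(t_n, state_n); k2 = f(t_n + h, state_n + h·k1); state_{n+1} = state_n + (h/2)·(k1 + k2).
0.000000: (-1.830000, -1.700000)
  k1 = (-1.598800, -3.111000)
  predictor → (-2.389580, -2.788850)
  k2 = (-1.767365, -6.664180)
  → (-2.419079, -3.410657)
0.350000: (-2.419079, -3.410657)
  k1 = (-1.488473, -8.250647)
  predictor → (-2.940044, -6.298383)
  k2 = (0.233526, -18.517526)
  → (-2.638695, -8.095087)
(p(0.7), q(0.7)) ≈ (-2.6387, -8.0951)

-2.6387, -8.0951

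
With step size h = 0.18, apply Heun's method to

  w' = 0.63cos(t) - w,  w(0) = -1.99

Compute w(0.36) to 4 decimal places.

Heun: k1 = f(t_n, w_n); k2 = f(t_n + h, w_n + h·k1); w_{n+1} = w_n + (h/2)·(k1 + k2).
t=0.000000, w=-1.990000:
  k1 = f(0.000000, -1.990000) = 2.620000
  k2 = f(0.180000, -1.518400) = 2.138222
  w ← -1.990000 + (0.18/2)·(2.620000 + 2.138222) = -1.561760
t=0.180000, w=-1.561760:
  k1 = f(0.180000, -1.561760) = 2.181582
  k2 = f(0.360000, -1.169075) = 1.758690
  w ← -1.561760 + (0.18/2)·(2.181582 + 1.758690) = -1.207136
w(0.36) ≈ -1.2071

-1.2071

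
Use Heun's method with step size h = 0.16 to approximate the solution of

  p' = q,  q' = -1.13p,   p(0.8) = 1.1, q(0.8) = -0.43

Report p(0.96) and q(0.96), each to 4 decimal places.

1.0153, -0.6227

Heun on (p,q): k1 = f(t_n, state_n); k2 = f(t_n + h, state_n + h·k1); state_{n+1} = state_n + (h/2)·(k1 + k2).
0.800000: (1.100000, -0.430000)
  k1 = (-0.430000, -1.243000)
  predictor → (1.031200, -0.628880)
  k2 = (-0.628880, -1.165256)
  → (1.015290, -0.622660)
(p(0.96), q(0.96)) ≈ (1.0153, -0.6227)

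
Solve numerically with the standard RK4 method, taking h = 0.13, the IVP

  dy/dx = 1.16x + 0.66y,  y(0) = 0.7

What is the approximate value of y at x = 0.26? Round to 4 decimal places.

0.8726

RK4: k1 = f(x_n, y_n); k2 = f(x_n + h/2, y_n + (h/2)·k1); k3 = f(x_n + h/2, y_n + (h/2)·k2); k4 = f(x_n + h, y_n + h·k3); y_{n+1} = y_n + (h/6)·(k1 + 2k2 + 2k3 + k4).
x=0.000000, y=0.700000:
  k1 = f(0.000000, 0.700000) = 0.462000
  k2 = f(0.065000, 0.730030) = 0.557220
  k3 = f(0.065000, 0.736219) = 0.561305
  k4 = f(0.130000, 0.772970) = 0.660960
  y ← 0.700000 + (0.13/6)·(k1 + 2k2 + 2k3 + k4) = 0.772800
x=0.130000, y=0.772800:
  k1 = f(0.130000, 0.772800) = 0.660848
  k2 = f(0.195000, 0.815755) = 0.764599
  k3 = f(0.195000, 0.822499) = 0.769049
  k4 = f(0.260000, 0.872777) = 0.877633
  y ← 0.772800 + (0.13/6)·(k1 + 2k2 + 2k3 + k4) = 0.872592
y(0.26) ≈ 0.8726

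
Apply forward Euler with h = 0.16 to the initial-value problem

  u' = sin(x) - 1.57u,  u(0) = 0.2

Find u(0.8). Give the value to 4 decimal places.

Euler: u_{n+1} = u_n + h·f(x_n, u_n).
x=0.000000, u=0.200000: f=-0.314000 → u ← 0.200000 + 0.16·(-0.314000) = 0.149760
x=0.160000, u=0.149760: f=-0.075805 → u ← 0.149760 + 0.16·(-0.075805) = 0.137631
x=0.320000, u=0.137631: f=0.098486 → u ← 0.137631 + 0.16·0.098486 = 0.153389
x=0.480000, u=0.153389: f=0.220959 → u ← 0.153389 + 0.16·0.220959 = 0.188742
x=0.640000, u=0.188742: f=0.300870 → u ← 0.188742 + 0.16·0.300870 = 0.236881
u(0.8) ≈ 0.2369

0.2369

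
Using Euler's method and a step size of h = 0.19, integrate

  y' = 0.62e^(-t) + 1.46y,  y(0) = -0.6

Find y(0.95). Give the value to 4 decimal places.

Euler: y_{n+1} = y_n + h·f(t_n, y_n).
t=0.000000, y=-0.600000: f=-0.256000 → y ← -0.600000 + 0.19·(-0.256000) = -0.648640
t=0.190000, y=-0.648640: f=-0.434300 → y ← -0.648640 + 0.19·(-0.434300) = -0.731157
t=0.380000, y=-0.731157: f=-0.643495 → y ← -0.731157 + 0.19·(-0.643495) = -0.853421
t=0.570000, y=-0.853421: f=-0.895369 → y ← -0.853421 + 0.19·(-0.895369) = -1.023541
t=0.760000, y=-1.023541: f=-1.204417 → y ← -1.023541 + 0.19·(-1.204417) = -1.252380
y(0.95) ≈ -1.2524

-1.2524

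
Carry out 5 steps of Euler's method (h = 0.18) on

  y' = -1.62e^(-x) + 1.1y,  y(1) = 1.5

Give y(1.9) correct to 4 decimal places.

3.0919

Euler: y_{n+1} = y_n + h·f(x_n, y_n).
x=1.000000, y=1.500000: f=1.054035 → y ← 1.500000 + 0.18·1.054035 = 1.689726
x=1.180000, y=1.689726: f=1.360907 → y ← 1.689726 + 0.18·1.360907 = 1.934690
x=1.360000, y=1.934690: f=1.712368 → y ← 1.934690 + 0.18·1.712368 = 2.242916
x=1.540000, y=2.242916: f=2.119910 → y ← 2.242916 + 0.18·2.119910 = 2.624500
x=1.720000, y=2.624500: f=2.596863 → y ← 2.624500 + 0.18·2.596863 = 3.091935
y(1.9) ≈ 3.0919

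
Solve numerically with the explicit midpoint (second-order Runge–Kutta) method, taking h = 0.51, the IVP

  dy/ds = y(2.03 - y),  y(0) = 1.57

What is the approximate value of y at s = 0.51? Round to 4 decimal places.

1.8168

Midpoint: k1 = f(s_n, y_n); k2 = f(s_n + h/2, y_n + (h/2)·k1); y_{n+1} = y_n + h·k2.
s=0.000000, y=1.570000:
  k1 = f(0.000000, 1.570000) = 0.722200
  k2 = f(0.255000, 1.754161) = 0.483866
  y ← 1.570000 + 0.51·0.483866 = 1.816772
y(0.51) ≈ 1.8168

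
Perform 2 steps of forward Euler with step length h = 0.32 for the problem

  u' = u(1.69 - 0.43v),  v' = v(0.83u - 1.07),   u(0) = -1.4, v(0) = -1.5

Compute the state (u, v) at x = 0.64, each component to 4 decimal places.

-3.9132, -0.0034

Euler on (u,v): u_{n+1} = u_n + h·u', v_{n+1} = v_n + h·v'.
0.000000: (-1.400000, -1.500000); f=(-3.269000, 3.348000) → (-2.446080, -0.428640)
0.320000: (-2.446080, -0.428640); f=(-4.584725, 1.328890) → (-3.913192, -0.003395)
(u(0.64), v(0.64)) ≈ (-3.9132, -0.0034)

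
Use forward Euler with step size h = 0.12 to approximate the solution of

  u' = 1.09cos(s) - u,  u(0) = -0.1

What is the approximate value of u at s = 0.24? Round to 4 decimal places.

0.1675

Euler: u_{n+1} = u_n + h·f(s_n, u_n).
s=0.000000, u=-0.100000: f=1.190000 → u ← -0.100000 + 0.12·1.190000 = 0.042800
s=0.120000, u=0.042800: f=1.039361 → u ← 0.042800 + 0.12·1.039361 = 0.167523
u(0.24) ≈ 0.1675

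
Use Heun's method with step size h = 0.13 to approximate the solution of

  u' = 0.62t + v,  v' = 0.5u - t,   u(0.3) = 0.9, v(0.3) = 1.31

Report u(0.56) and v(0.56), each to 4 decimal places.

Heun on (u,v): k1 = f(t_n, state_n); k2 = f(t_n + h, state_n + h·k1); state_{n+1} = state_n + (h/2)·(k1 + k2).
0.300000: (0.900000, 1.310000)
  k1 = (1.496000, 0.150000)
  predictor → (1.094480, 1.329500)
  k2 = (1.596100, 0.117240)
  → (1.100987, 1.327371)
0.430000: (1.100987, 1.327371)
  k1 = (1.593971, 0.120493)
  predictor → (1.308203, 1.343035)
  k2 = (1.690235, 0.094101)
  → (1.314460, 1.341319)
(u(0.56), v(0.56)) ≈ (1.3145, 1.3413)

1.3145, 1.3413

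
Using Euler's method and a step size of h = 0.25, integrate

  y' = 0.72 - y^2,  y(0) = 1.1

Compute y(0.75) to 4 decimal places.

0.8877

Euler: y_{n+1} = y_n + h·f(x_n, y_n).
x=0.000000, y=1.100000: f=-0.490000 → y ← 1.100000 + 0.25·(-0.490000) = 0.977500
x=0.250000, y=0.977500: f=-0.235506 → y ← 0.977500 + 0.25·(-0.235506) = 0.918623
x=0.500000, y=0.918623: f=-0.123869 → y ← 0.918623 + 0.25·(-0.123869) = 0.887656
y(0.75) ≈ 0.8877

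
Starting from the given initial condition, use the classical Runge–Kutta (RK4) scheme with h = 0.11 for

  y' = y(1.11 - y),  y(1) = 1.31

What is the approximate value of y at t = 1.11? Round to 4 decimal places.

RK4: k1 = f(t_n, y_n); k2 = f(t_n + h/2, y_n + (h/2)·k1); k3 = f(t_n + h/2, y_n + (h/2)·k2); k4 = f(t_n + h, y_n + h·k3); y_{n+1} = y_n + (h/6)·(k1 + 2k2 + 2k3 + k4).
t=1.000000, y=1.310000:
  k1 = f(1.000000, 1.310000) = -0.262000
  k2 = f(1.055000, 1.295590) = -0.240449
  k3 = f(1.055000, 1.296775) = -0.242206
  k4 = f(1.110000, 1.283357) = -0.222479
  y ← 1.310000 + (0.11/6)·(k1 + 2k2 + 2k3 + k4) = 1.283421
y(1.11) ≈ 1.2834

1.2834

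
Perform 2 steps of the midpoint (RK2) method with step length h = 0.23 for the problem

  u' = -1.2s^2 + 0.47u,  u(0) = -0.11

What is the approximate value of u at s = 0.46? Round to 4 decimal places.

-0.1742

Midpoint: k1 = f(s_n, u_n); k2 = f(s_n + h/2, u_n + (h/2)·k1); u_{n+1} = u_n + h·k2.
s=0.000000, u=-0.110000:
  k1 = f(0.000000, -0.110000) = -0.051700
  k2 = f(0.115000, -0.115946) = -0.070364
  u ← -0.110000 + 0.23·(-0.070364) = -0.126184
s=0.230000, u=-0.126184:
  k1 = f(0.230000, -0.126184) = -0.122786
  k2 = f(0.345000, -0.140304) = -0.208773
  u ← -0.126184 + 0.23·(-0.208773) = -0.174202
u(0.46) ≈ -0.1742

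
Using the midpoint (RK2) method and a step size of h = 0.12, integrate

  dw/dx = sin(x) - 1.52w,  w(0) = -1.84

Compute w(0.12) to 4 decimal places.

-1.5278

Midpoint: k1 = f(x_n, w_n); k2 = f(x_n + h/2, w_n + (h/2)·k1); w_{n+1} = w_n + h·k2.
x=0.000000, w=-1.840000:
  k1 = f(0.000000, -1.840000) = 2.796800
  k2 = f(0.060000, -1.672192) = 2.601696
  w ← -1.840000 + 0.12·2.601696 = -1.527796
w(0.12) ≈ -1.5278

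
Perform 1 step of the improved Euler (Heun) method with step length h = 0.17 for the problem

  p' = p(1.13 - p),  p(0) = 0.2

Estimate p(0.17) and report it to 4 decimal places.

Heun: k1 = f(x_n, p_n); k2 = f(x_n + h, p_n + h·k1); p_{n+1} = p_n + (h/2)·(k1 + k2).
x=0.000000, p=0.200000:
  k1 = f(0.000000, 0.200000) = 0.186000
  k2 = f(0.170000, 0.231620) = 0.208083
  p ← 0.200000 + (0.17/2)·(0.186000 + 0.208083) = 0.233497
p(0.17) ≈ 0.2335

0.2335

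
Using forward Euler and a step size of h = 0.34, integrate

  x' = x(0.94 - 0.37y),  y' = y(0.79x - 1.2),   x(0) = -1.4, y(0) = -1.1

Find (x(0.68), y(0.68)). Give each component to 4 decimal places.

-2.7545, -0.0104

Euler on (x,y): x_{n+1} = x_n + h·x', y_{n+1} = y_n + h·y'.
0.000000: (-1.400000, -1.100000); f=(-1.885800, 2.536600) → (-2.041172, -0.237556)
0.340000: (-2.041172, -0.237556); f=(-2.098112, 0.668132) → (-2.754530, -0.010391)
(x(0.68), y(0.68)) ≈ (-2.7545, -0.0104)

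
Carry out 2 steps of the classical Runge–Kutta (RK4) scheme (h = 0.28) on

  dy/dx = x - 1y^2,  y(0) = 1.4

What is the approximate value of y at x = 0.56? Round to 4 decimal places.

0.8994

RK4: k1 = f(x_n, y_n); k2 = f(x_n + h/2, y_n + (h/2)·k1); k3 = f(x_n + h/2, y_n + (h/2)·k2); k4 = f(x_n + h, y_n + h·k3); y_{n+1} = y_n + (h/6)·(k1 + 2k2 + 2k3 + k4).
x=0.000000, y=1.400000:
  k1 = f(0.000000, 1.400000) = -1.960000
  k2 = f(0.140000, 1.125600) = -1.126975
  k3 = f(0.140000, 1.242223) = -1.403119
  k4 = f(0.280000, 1.007127) = -0.734304
  y ← 1.400000 + (0.28/6)·(k1 + 2k2 + 2k3 + k4) = 1.038124
x=0.280000, y=1.038124:
  k1 = f(0.280000, 1.038124) = -0.797701
  k2 = f(0.420000, 0.926446) = -0.438301
  k3 = f(0.420000, 0.976761) = -0.534063
  k4 = f(0.560000, 0.888586) = -0.229585
  y ← 1.038124 + (0.28/6)·(k1 + 2k2 + 2k3 + k4) = 0.899430
y(0.56) ≈ 0.8994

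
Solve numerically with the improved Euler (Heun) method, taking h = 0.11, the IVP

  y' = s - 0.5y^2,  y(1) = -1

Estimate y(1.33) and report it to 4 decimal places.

Heun: k1 = f(s_n, y_n); k2 = f(s_n + h, y_n + h·k1); y_{n+1} = y_n + (h/2)·(k1 + k2).
s=1.000000, y=-1.000000:
  k1 = f(1.000000, -1.000000) = 0.500000
  k2 = f(1.110000, -0.945000) = 0.663488
  y ← -1.000000 + (0.11/2)·(0.500000 + 0.663488) = -0.936008
s=1.110000, y=-0.936008:
  k1 = f(1.110000, -0.936008) = 0.671944
  k2 = f(1.220000, -0.862094) = 0.848397
  y ← -0.936008 + (0.11/2)·(0.671944 + 0.848397) = -0.852389
s=1.220000, y=-0.852389:
  k1 = f(1.220000, -0.852389) = 0.856716
  k2 = f(1.330000, -0.758151) = 1.042604
  y ← -0.852389 + (0.11/2)·(0.856716 + 1.042604) = -0.747927
y(1.33) ≈ -0.7479

-0.7479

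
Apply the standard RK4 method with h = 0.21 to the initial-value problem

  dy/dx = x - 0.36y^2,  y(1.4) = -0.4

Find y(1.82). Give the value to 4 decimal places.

RK4: k1 = f(x_n, y_n); k2 = f(x_n + h/2, y_n + (h/2)·k1); k3 = f(x_n + h/2, y_n + (h/2)·k2); k4 = f(x_n + h, y_n + h·k3); y_{n+1} = y_n + (h/6)·(k1 + 2k2 + 2k3 + k4).
x=1.400000, y=-0.400000:
  k1 = f(1.400000, -0.400000) = 1.342400
  k2 = f(1.505000, -0.259048) = 1.480842
  k3 = f(1.505000, -0.244512) = 1.483477
  k4 = f(1.610000, -0.088470) = 1.607182
  y ← -0.400000 + (0.21/6)·(k1 + 2k2 + 2k3 + k4) = -0.089262
x=1.610000, y=-0.089262:
  k1 = f(1.610000, -0.089262) = 1.607132
  k2 = f(1.715000, 0.079487) = 1.712725
  k3 = f(1.715000, 0.090574) = 1.712047
  k4 = f(1.820000, 0.270268) = 1.793704
  y ← -0.089262 + (0.21/6)·(k1 + 2k2 + 2k3 + k4) = 0.269501
y(1.82) ≈ 0.2695

0.2695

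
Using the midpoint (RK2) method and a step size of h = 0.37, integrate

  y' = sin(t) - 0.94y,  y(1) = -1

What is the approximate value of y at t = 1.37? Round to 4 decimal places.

Midpoint: k1 = f(t_n, y_n); k2 = f(t_n + h/2, y_n + (h/2)·k1); y_{n+1} = y_n + h·k2.
t=1.000000, y=-1.000000:
  k1 = f(1.000000, -1.000000) = 1.781471
  k2 = f(1.185000, -0.670428) = 1.556701
  y ← -1.000000 + 0.37·1.556701 = -0.424021
y(1.37) ≈ -0.4240

-0.4240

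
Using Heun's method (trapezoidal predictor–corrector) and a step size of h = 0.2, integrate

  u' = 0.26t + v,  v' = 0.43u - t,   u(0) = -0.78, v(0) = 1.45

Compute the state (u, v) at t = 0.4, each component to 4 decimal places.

-0.2091, 1.2854

Heun on (u,v): k1 = f(t_n, state_n); k2 = f(t_n + h, state_n + h·k1); state_{n+1} = state_n + (h/2)·(k1 + k2).
0.000000: (-0.780000, 1.450000)
  k1 = (1.450000, -0.335400)
  predictor → (-0.490000, 1.382920)
  k2 = (1.434920, -0.410700)
  → (-0.491508, 1.375390)
0.200000: (-0.491508, 1.375390)
  k1 = (1.427390, -0.411348)
  predictor → (-0.206030, 1.293120)
  k2 = (1.397120, -0.488593)
  → (-0.209057, 1.285396)
(u(0.4), v(0.4)) ≈ (-0.2091, 1.2854)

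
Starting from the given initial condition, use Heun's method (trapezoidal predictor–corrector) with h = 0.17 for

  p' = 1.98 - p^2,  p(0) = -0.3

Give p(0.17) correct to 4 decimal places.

Heun: k1 = f(s_n, p_n); k2 = f(s_n + h, p_n + h·k1); p_{n+1} = p_n + (h/2)·(k1 + k2).
s=0.000000, p=-0.300000:
  k1 = f(0.000000, -0.300000) = 1.890000
  k2 = f(0.170000, 0.021300) = 1.979546
  p ← -0.300000 + (0.17/2)·(1.890000 + 1.979546) = 0.028911
p(0.17) ≈ 0.0289

0.0289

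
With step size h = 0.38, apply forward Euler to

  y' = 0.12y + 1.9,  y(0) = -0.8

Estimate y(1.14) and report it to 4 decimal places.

Euler: y_{n+1} = y_n + h·f(t_n, y_n).
t=0.000000, y=-0.800000: f=1.804000 → y ← -0.800000 + 0.38·1.804000 = -0.114480
t=0.380000, y=-0.114480: f=1.886262 → y ← -0.114480 + 0.38·1.886262 = 0.602300
t=0.760000, y=0.602300: f=1.972276 → y ← 0.602300 + 0.38·1.972276 = 1.351765
y(1.14) ≈ 1.3518

1.3518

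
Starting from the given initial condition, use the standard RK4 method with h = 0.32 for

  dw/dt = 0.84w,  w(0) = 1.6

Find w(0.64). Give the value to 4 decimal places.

RK4: k1 = f(t_n, w_n); k2 = f(t_n + h/2, w_n + (h/2)·k1); k3 = f(t_n + h/2, w_n + (h/2)·k2); k4 = f(t_n + h, w_n + h·k3); w_{n+1} = w_n + (h/6)·(k1 + 2k2 + 2k3 + k4).
t=0.000000, w=1.600000:
  k1 = f(0.000000, 1.600000) = 1.344000
  k2 = f(0.160000, 1.815040) = 1.524634
  k3 = f(0.160000, 1.843941) = 1.548911
  k4 = f(0.320000, 2.095651) = 1.760347
  w ← 1.600000 + (0.32/6)·(k1 + 2k2 + 2k3 + k4) = 2.093410
t=0.320000, w=2.093410:
  k1 = f(0.320000, 2.093410) = 1.758464
  k2 = f(0.480000, 2.374764) = 1.994802
  k3 = f(0.480000, 2.412578) = 2.026566
  k4 = f(0.640000, 2.741911) = 2.303205
  w ← 2.093410 + (0.32/6)·(k1 + 2k2 + 2k3 + k4) = 2.738978
w(0.64) ≈ 2.7390

2.7390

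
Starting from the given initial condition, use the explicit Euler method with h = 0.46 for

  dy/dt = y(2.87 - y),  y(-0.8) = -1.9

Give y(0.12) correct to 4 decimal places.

-31.0242

Euler: y_{n+1} = y_n + h·f(t_n, y_n).
t=-0.800000, y=-1.900000: f=-9.063000 → y ← -1.900000 + 0.46·(-9.063000) = -6.068980
t=-0.340000, y=-6.068980: f=-54.250491 → y ← -6.068980 + 0.46·(-54.250491) = -31.024206
y(0.12) ≈ -31.0242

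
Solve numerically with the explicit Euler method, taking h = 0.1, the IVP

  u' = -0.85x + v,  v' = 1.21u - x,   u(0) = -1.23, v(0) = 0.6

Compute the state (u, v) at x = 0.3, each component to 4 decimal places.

Euler on (u,v): u_{n+1} = u_n + h·u', v_{n+1} = v_n + h·v'.
0.000000: (-1.230000, 0.600000); f=(0.600000, -1.488300) → (-1.170000, 0.451170)
0.100000: (-1.170000, 0.451170); f=(0.366170, -1.515700) → (-1.133383, 0.299600)
0.200000: (-1.133383, 0.299600); f=(0.129600, -1.571393) → (-1.120423, 0.142461)
(u(0.3), v(0.3)) ≈ (-1.1204, 0.1425)

-1.1204, 0.1425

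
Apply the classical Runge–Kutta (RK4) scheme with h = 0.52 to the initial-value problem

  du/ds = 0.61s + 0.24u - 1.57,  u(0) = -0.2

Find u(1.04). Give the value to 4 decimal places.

RK4: k1 = f(s_n, u_n); k2 = f(s_n + h/2, u_n + (h/2)·k1); k3 = f(s_n + h/2, u_n + (h/2)·k2); k4 = f(s_n + h, u_n + h·k3); u_{n+1} = u_n + (h/6)·(k1 + 2k2 + 2k3 + k4).
s=0.000000, u=-0.200000:
  k1 = f(0.000000, -0.200000) = -1.618000
  k2 = f(0.260000, -0.620680) = -1.560363
  k3 = f(0.260000, -0.605694) = -1.556767
  k4 = f(0.520000, -1.009519) = -1.495084
  u ← -0.200000 + (0.52/6)·(k1 + 2k2 + 2k3 + k4) = -1.010103
s=0.520000, u=-1.010103:
  k1 = f(0.520000, -1.010103) = -1.495225
  k2 = f(0.780000, -1.398862) = -1.429927
  k3 = f(0.780000, -1.381884) = -1.425852
  k4 = f(1.040000, -1.751546) = -1.355971
  u ← -1.010103 + (0.52/6)·(k1 + 2k2 + 2k3 + k4) = -1.752208
u(1.04) ≈ -1.7522

-1.7522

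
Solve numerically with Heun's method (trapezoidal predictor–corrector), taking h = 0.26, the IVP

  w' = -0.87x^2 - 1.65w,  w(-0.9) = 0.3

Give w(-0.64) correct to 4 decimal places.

Heun: k1 = f(x_n, w_n); k2 = f(x_n + h, w_n + h·k1); w_{n+1} = w_n + (h/2)·(k1 + k2).
x=-0.900000, w=0.300000:
  k1 = f(-0.900000, 0.300000) = -1.199700
  k2 = f(-0.640000, -0.011922) = -0.336681
  w ← 0.300000 + (0.26/2)·(-1.199700 + (-0.336681)) = 0.100271
w(-0.64) ≈ 0.1003

0.1003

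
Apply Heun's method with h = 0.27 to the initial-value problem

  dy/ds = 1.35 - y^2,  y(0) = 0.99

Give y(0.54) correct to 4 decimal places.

1.1042

Heun: k1 = f(s_n, y_n); k2 = f(s_n + h, y_n + h·k1); y_{n+1} = y_n + (h/2)·(k1 + k2).
s=0.000000, y=0.990000:
  k1 = f(0.000000, 0.990000) = 0.369900
  k2 = f(0.270000, 1.089873) = 0.162177
  y ← 0.990000 + (0.27/2)·(0.369900 + 0.162177) = 1.061830
s=0.270000, y=1.061830:
  k1 = f(0.270000, 1.061830) = 0.222516
  k2 = f(0.540000, 1.121910) = 0.091318
  y ← 1.061830 + (0.27/2)·(0.222516 + 0.091318) = 1.104198
y(0.54) ≈ 1.1042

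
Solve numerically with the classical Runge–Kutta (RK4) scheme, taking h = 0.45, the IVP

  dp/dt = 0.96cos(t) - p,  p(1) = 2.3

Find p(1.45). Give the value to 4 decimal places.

1.5781

RK4: k1 = f(t_n, p_n); k2 = f(t_n + h/2, p_n + (h/2)·k1); k3 = f(t_n + h/2, p_n + (h/2)·k2); k4 = f(t_n + h, p_n + h·k3); p_{n+1} = p_n + (h/6)·(k1 + 2k2 + 2k3 + k4).
t=1.000000, p=2.300000:
  k1 = f(1.000000, 2.300000) = -1.781310
  k2 = f(1.225000, 1.899205) = -1.573817
  k3 = f(1.225000, 1.945891) = -1.620503
  k4 = f(1.450000, 1.570774) = -1.455091
  p ← 2.300000 + (0.45/6)·(k1 + 2k2 + 2k3 + k4) = 1.578122
p(1.45) ≈ 1.5781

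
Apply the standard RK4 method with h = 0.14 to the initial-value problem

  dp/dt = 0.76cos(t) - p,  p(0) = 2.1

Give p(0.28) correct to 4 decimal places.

1.7702

RK4: k1 = f(t_n, p_n); k2 = f(t_n + h/2, p_n + (h/2)·k1); k3 = f(t_n + h/2, p_n + (h/2)·k2); k4 = f(t_n + h, p_n + h·k3); p_{n+1} = p_n + (h/6)·(k1 + 2k2 + 2k3 + k4).
t=0.000000, p=2.100000:
  k1 = f(0.000000, 2.100000) = -1.340000
  k2 = f(0.070000, 2.006200) = -1.248061
  k3 = f(0.070000, 2.012636) = -1.254497
  k4 = f(0.140000, 1.924370) = -1.171806
  p ← 2.100000 + (0.14/6)·(k1 + 2k2 + 2k3 + k4) = 1.924605
t=0.140000, p=1.924605:
  k1 = f(0.140000, 1.924605) = -1.172041
  k2 = f(0.210000, 1.842562) = -1.099259
  k3 = f(0.210000, 1.847657) = -1.104354
  k4 = f(0.280000, 1.769996) = -1.039594
  p ← 1.924605 + (0.14/6)·(k1 + 2k2 + 2k3 + k4) = 1.770165
p(0.28) ≈ 1.7702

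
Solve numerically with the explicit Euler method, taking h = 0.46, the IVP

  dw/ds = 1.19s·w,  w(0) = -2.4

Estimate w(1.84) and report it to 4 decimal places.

Euler: w_{n+1} = w_n + h·f(s_n, w_n).
s=0.000000, w=-2.400000: f=0.000000 → w ← -2.400000 + 0.46·0.000000 = -2.400000
s=0.460000, w=-2.400000: f=-1.313760 → w ← -2.400000 + 0.46·(-1.313760) = -3.004330
s=0.920000, w=-3.004330: f=-3.289140 → w ← -3.004330 + 0.46·(-3.289140) = -4.517334
s=1.380000, w=-4.517334: f=-7.418366 → w ← -4.517334 + 0.46·(-7.418366) = -7.929782
w(1.84) ≈ -7.9298

-7.9298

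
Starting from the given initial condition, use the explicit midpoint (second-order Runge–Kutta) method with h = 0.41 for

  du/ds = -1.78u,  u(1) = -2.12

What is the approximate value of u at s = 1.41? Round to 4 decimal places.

Midpoint: k1 = f(s_n, u_n); k2 = f(s_n + h/2, u_n + (h/2)·k1); u_{n+1} = u_n + h·k2.
s=1.000000, u=-2.120000:
  k1 = f(1.000000, -2.120000) = 3.773600
  k2 = f(1.205000, -1.346412) = 2.396613
  u ← -2.120000 + 0.41·2.396613 = -1.137389
u(1.41) ≈ -1.1374

-1.1374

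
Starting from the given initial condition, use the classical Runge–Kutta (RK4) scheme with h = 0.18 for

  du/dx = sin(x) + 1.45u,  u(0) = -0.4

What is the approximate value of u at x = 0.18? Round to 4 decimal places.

-0.5016

RK4: k1 = f(x_n, u_n); k2 = f(x_n + h/2, u_n + (h/2)·k1); k3 = f(x_n + h/2, u_n + (h/2)·k2); k4 = f(x_n + h, u_n + h·k3); u_{n+1} = u_n + (h/6)·(k1 + 2k2 + 2k3 + k4).
x=0.000000, u=-0.400000:
  k1 = f(0.000000, -0.400000) = -0.580000
  k2 = f(0.090000, -0.452200) = -0.565811
  k3 = f(0.090000, -0.450923) = -0.563960
  k4 = f(0.180000, -0.501513) = -0.548164
  u ← -0.400000 + (0.18/6)·(k1 + 2k2 + 2k3 + k4) = -0.501631
u(0.18) ≈ -0.5016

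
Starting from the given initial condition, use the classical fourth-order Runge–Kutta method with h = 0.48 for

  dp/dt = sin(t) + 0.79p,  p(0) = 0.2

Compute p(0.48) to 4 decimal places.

RK4: k1 = f(t_n, p_n); k2 = f(t_n + h/2, p_n + (h/2)·k1); k3 = f(t_n + h/2, p_n + (h/2)·k2); k4 = f(t_n + h, p_n + h·k3); p_{n+1} = p_n + (h/6)·(k1 + 2k2 + 2k3 + k4).
t=0.000000, p=0.200000:
  k1 = f(0.000000, 0.200000) = 0.158000
  k2 = f(0.240000, 0.237920) = 0.425659
  k3 = f(0.240000, 0.302158) = 0.476408
  k4 = f(0.480000, 0.428676) = 0.800433
  p ← 0.200000 + (0.48/6)·(k1 + 2k2 + 2k3 + k4) = 0.421005
p(0.48) ≈ 0.4210

0.4210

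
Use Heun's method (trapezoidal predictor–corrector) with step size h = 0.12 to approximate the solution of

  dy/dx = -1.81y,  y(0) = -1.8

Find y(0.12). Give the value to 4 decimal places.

-1.4515

Heun: k1 = f(x_n, y_n); k2 = f(x_n + h, y_n + h·k1); y_{n+1} = y_n + (h/2)·(k1 + k2).
x=0.000000, y=-1.800000:
  k1 = f(0.000000, -1.800000) = 3.258000
  k2 = f(0.120000, -1.409040) = 2.550362
  y ← -1.800000 + (0.12/2)·(3.258000 + 2.550362) = -1.451498
y(0.12) ≈ -1.4515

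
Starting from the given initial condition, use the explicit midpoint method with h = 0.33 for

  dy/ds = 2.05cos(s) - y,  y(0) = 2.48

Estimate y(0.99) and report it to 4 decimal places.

1.9602

Midpoint: k1 = f(s_n, y_n); k2 = f(s_n + h/2, y_n + (h/2)·k1); y_{n+1} = y_n + h·k2.
s=0.000000, y=2.480000:
  k1 = f(0.000000, 2.480000) = -0.430000
  k2 = f(0.165000, 2.409050) = -0.386892
  y ← 2.480000 + 0.33·(-0.386892) = 2.352326
s=0.330000, y=2.352326:
  k1 = f(0.330000, 2.352326) = -0.412939
  k2 = f(0.495000, 2.284191) = -0.480255
  y ← 2.352326 + 0.33·(-0.480255) = 2.193841
s=0.660000, y=2.193841:
  k1 = f(0.660000, 2.193841) = -0.574357
  k2 = f(0.825000, 2.099072) = -0.708031
  y ← 2.193841 + 0.33·(-0.708031) = 1.960191
y(0.99) ≈ 1.9602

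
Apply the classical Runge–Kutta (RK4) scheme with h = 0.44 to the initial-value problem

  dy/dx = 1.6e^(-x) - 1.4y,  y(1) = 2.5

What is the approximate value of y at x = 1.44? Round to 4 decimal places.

1.5044

RK4: k1 = f(x_n, y_n); k2 = f(x_n + h/2, y_n + (h/2)·k1); k3 = f(x_n + h/2, y_n + (h/2)·k2); k4 = f(x_n + h, y_n + h·k3); y_{n+1} = y_n + (h/6)·(k1 + 2k2 + 2k3 + k4).
x=1.000000, y=2.500000:
  k1 = f(1.000000, 2.500000) = -2.911393
  k2 = f(1.220000, 1.859494) = -2.130923
  k3 = f(1.220000, 2.031197) = -2.371308
  k4 = f(1.440000, 1.456625) = -1.660190
  y ← 2.500000 + (0.44/6)·(k1 + 2k2 + 2k3 + k4) = 1.504423
y(1.44) ≈ 1.5044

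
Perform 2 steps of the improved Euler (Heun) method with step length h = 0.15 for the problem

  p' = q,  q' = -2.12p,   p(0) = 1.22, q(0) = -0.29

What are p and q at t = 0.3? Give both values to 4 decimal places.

Heun on (p,q): k1 = f(t_n, state_n); k2 = f(t_n + h, state_n + h·k1); state_{n+1} = state_n + (h/2)·(k1 + k2).
0.000000: (1.220000, -0.290000)
  k1 = (-0.290000, -2.586400)
  predictor → (1.176500, -0.677960)
  k2 = (-0.677960, -2.494180)
  → (1.147403, -0.671044)
0.150000: (1.147403, -0.671044)
  k1 = (-0.671044, -2.432494)
  predictor → (1.046746, -1.035918)
  k2 = (-1.035918, -2.219103)
  → (1.019381, -1.019913)
(p(0.3), q(0.3)) ≈ (1.0194, -1.0199)

1.0194, -1.0199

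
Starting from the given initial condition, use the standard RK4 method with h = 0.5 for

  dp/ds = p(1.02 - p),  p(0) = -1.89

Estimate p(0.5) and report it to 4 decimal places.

RK4: k1 = f(s_n, p_n); k2 = f(s_n + h/2, p_n + (h/2)·k1); k3 = f(s_n + h/2, p_n + (h/2)·k2); k4 = f(s_n + h, p_n + h·k3); p_{n+1} = p_n + (h/6)·(k1 + 2k2 + 2k3 + k4).
s=0.000000, p=-1.890000:
  k1 = f(0.000000, -1.890000) = -5.499900
  k2 = f(0.250000, -3.264975) = -13.990336
  k3 = f(0.250000, -5.387584) = -34.521398
  k4 = f(0.500000, -19.150699) = -386.282981
  p ← -1.890000 + (0.5/6)·(k1 + 2k2 + 2k3 + k4) = -42.623862
p(0.5) ≈ -42.6239

-42.6239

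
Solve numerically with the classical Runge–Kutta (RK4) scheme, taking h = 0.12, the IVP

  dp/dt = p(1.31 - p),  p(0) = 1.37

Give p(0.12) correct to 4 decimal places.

1.3609

RK4: k1 = f(t_n, p_n); k2 = f(t_n + h/2, p_n + (h/2)·k1); k3 = f(t_n + h/2, p_n + (h/2)·k2); k4 = f(t_n + h, p_n + h·k3); p_{n+1} = p_n + (h/6)·(k1 + 2k2 + 2k3 + k4).
t=0.000000, p=1.370000:
  k1 = f(0.000000, 1.370000) = -0.082200
  k2 = f(0.060000, 1.365068) = -0.075172
  k3 = f(0.060000, 1.365490) = -0.075771
  k4 = f(0.120000, 1.360908) = -0.069280
  p ← 1.370000 + (0.12/6)·(k1 + 2k2 + 2k3 + k4) = 1.360933
p(0.12) ≈ 1.3609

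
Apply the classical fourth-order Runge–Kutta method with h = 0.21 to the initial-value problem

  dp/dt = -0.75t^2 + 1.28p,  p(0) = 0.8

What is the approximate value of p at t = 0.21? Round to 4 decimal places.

RK4: k1 = f(t_n, p_n); k2 = f(t_n + h/2, p_n + (h/2)·k1); k3 = f(t_n + h/2, p_n + (h/2)·k2); k4 = f(t_n + h, p_n + h·k3); p_{n+1} = p_n + (h/6)·(k1 + 2k2 + 2k3 + k4).
t=0.000000, p=0.800000:
  k1 = f(0.000000, 0.800000) = 1.024000
  k2 = f(0.105000, 0.907520) = 1.153357
  k3 = f(0.105000, 0.921102) = 1.170742
  k4 = f(0.210000, 1.045856) = 1.305621
  p ← 0.800000 + (0.21/6)·(k1 + 2k2 + 2k3 + k4) = 1.044224
p(0.21) ≈ 1.0442

1.0442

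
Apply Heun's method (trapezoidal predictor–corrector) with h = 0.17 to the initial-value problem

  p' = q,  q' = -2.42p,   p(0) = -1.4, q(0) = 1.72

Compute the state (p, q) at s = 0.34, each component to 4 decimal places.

Heun on (p,q): k1 = f(s_n, state_n); k2 = f(s_n + h, state_n + h·k1); state_{n+1} = state_n + (h/2)·(k1 + k2).
0.000000: (-1.400000, 1.720000)
  k1 = (1.720000, 3.388000)
  predictor → (-1.107600, 2.295960)
  k2 = (2.295960, 2.680392)
  → (-1.058643, 2.235813)
0.170000: (-1.058643, 2.235813)
  k1 = (2.235813, 2.561917)
  predictor → (-0.678555, 2.671339)
  k2 = (2.671339, 1.642103)
  → (-0.641535, 2.593155)
(p(0.34), q(0.34)) ≈ (-0.6415, 2.5932)

-0.6415, 2.5932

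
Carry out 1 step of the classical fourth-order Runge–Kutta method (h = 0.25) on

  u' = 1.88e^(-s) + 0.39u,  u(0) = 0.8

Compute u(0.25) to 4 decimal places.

1.3196

RK4: k1 = f(s_n, u_n); k2 = f(s_n + h/2, u_n + (h/2)·k1); k3 = f(s_n + h/2, u_n + (h/2)·k2); k4 = f(s_n + h, u_n + h·k3); u_{n+1} = u_n + (h/6)·(k1 + 2k2 + 2k3 + k4).
s=0.000000, u=0.800000:
  k1 = f(0.000000, 0.800000) = 2.192000
  k2 = f(0.125000, 1.074000) = 2.077954
  k3 = f(0.125000, 1.059744) = 2.072394
  k4 = f(0.250000, 1.318099) = 1.978204
  u ← 0.800000 + (0.25/6)·(k1 + 2k2 + 2k3 + k4) = 1.319621
u(0.25) ≈ 1.3196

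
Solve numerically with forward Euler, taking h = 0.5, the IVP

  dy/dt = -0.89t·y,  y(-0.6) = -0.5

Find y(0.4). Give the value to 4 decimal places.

-0.6617

Euler: y_{n+1} = y_n + h·f(t_n, y_n).
t=-0.600000, y=-0.500000: f=-0.267000 → y ← -0.500000 + 0.5·(-0.267000) = -0.633500
t=-0.100000, y=-0.633500: f=-0.056382 → y ← -0.633500 + 0.5·(-0.056382) = -0.661691
y(0.4) ≈ -0.6617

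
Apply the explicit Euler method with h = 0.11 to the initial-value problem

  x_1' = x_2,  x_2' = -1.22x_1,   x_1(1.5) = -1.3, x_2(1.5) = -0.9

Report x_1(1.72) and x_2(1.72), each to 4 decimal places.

Euler on (x_1,x_2): x_1_{n+1} = x_1_n + h·x_1', x_2_{n+1} = x_2_n + h·x_2'.
1.500000: (-1.300000, -0.900000); f=(-0.900000, 1.586000) → (-1.399000, -0.725540)
1.610000: (-1.399000, -0.725540); f=(-0.725540, 1.706780) → (-1.478809, -0.537794)
(x_1(1.72), x_2(1.72)) ≈ (-1.4788, -0.5378)

-1.4788, -0.5378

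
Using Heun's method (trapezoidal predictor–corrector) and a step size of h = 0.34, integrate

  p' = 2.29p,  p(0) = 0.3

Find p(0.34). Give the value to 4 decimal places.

0.6245

Heun: k1 = f(s_n, p_n); k2 = f(s_n + h, p_n + h·k1); p_{n+1} = p_n + (h/2)·(k1 + k2).
s=0.000000, p=0.300000:
  k1 = f(0.000000, 0.300000) = 0.687000
  k2 = f(0.340000, 0.533580) = 1.221898
  p ← 0.300000 + (0.34/2)·(0.687000 + 1.221898) = 0.624513
p(0.34) ≈ 0.6245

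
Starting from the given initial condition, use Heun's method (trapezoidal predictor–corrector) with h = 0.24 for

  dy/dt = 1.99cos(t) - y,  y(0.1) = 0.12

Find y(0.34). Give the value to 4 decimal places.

0.5004

Heun: k1 = f(t_n, y_n); k2 = f(t_n + h, y_n + h·k1); y_{n+1} = y_n + (h/2)·(k1 + k2).
t=0.100000, y=0.120000:
  k1 = f(0.100000, 0.120000) = 1.860058
  k2 = f(0.340000, 0.566414) = 1.309668
  y ← 0.120000 + (0.24/2)·(1.860058 + 1.309668) = 0.500367
y(0.34) ≈ 0.5004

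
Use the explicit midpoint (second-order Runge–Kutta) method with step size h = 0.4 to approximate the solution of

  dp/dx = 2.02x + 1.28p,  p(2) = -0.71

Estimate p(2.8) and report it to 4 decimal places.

Midpoint: k1 = f(x_n, p_n); k2 = f(x_n + h/2, p_n + (h/2)·k1); p_{n+1} = p_n + h·k2.
x=2.000000, p=-0.710000:
  k1 = f(2.000000, -0.710000) = 3.131200
  k2 = f(2.200000, -0.083760) = 4.336787
  p ← -0.710000 + 0.4·4.336787 = 1.024715
x=2.400000, p=1.024715:
  k1 = f(2.400000, 1.024715) = 6.159635
  k2 = f(2.600000, 2.256642) = 8.140502
  p ← 1.024715 + 0.4·8.140502 = 4.280916
p(2.8) ≈ 4.2809

4.2809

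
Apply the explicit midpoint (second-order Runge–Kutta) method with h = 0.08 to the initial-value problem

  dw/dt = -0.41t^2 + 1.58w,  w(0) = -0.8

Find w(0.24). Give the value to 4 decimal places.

-1.1698

Midpoint: k1 = f(t_n, w_n); k2 = f(t_n + h/2, w_n + (h/2)·k1); w_{n+1} = w_n + h·k2.
t=0.000000, w=-0.800000:
  k1 = f(0.000000, -0.800000) = -1.264000
  k2 = f(0.040000, -0.850560) = -1.344541
  w ← -0.800000 + 0.08·(-1.344541) = -0.907563
t=0.080000, w=-0.907563:
  k1 = f(0.080000, -0.907563) = -1.436574
  k2 = f(0.120000, -0.965026) = -1.530645
  w ← -0.907563 + 0.08·(-1.530645) = -1.030015
t=0.160000, w=-1.030015:
  k1 = f(0.160000, -1.030015) = -1.637920
  k2 = f(0.200000, -1.095532) = -1.747340
  w ← -1.030015 + 0.08·(-1.747340) = -1.169802
w(0.24) ≈ -1.1698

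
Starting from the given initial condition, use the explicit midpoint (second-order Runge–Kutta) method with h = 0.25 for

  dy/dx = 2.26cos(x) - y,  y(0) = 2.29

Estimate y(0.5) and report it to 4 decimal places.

Midpoint: k1 = f(x_n, y_n); k2 = f(x_n + h/2, y_n + (h/2)·k1); y_{n+1} = y_n + h·k2.
x=0.000000, y=2.290000:
  k1 = f(0.000000, 2.290000) = -0.030000
  k2 = f(0.125000, 2.286250) = -0.043883
  y ← 2.290000 + 0.25·(-0.043883) = 2.279029
x=0.250000, y=2.279029:
  k1 = f(0.250000, 2.279029) = -0.089287
  k2 = f(0.375000, 2.267868) = -0.164921
  y ← 2.279029 + 0.25·(-0.164921) = 2.237799
y(0.5) ≈ 2.2378

2.2378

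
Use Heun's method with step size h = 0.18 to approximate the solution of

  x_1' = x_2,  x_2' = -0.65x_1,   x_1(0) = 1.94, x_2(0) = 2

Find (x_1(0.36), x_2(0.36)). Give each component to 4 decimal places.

2.5709, 1.4668

Heun on (x_1,x_2): k1 = f(t_n, state_n); k2 = f(t_n + h, state_n + h·k1); state_{n+1} = state_n + (h/2)·(k1 + k2).
0.000000: (1.940000, 2.000000)
  k1 = (2.000000, -1.261000)
  predictor → (2.300000, 1.773020)
  k2 = (1.773020, -1.495000)
  → (2.279572, 1.751960)
0.180000: (2.279572, 1.751960)
  k1 = (1.751960, -1.481722)
  predictor → (2.594925, 1.485250)
  k2 = (1.485250, -1.686701)
  → (2.570921, 1.466802)
(x_1(0.36), x_2(0.36)) ≈ (2.5709, 1.4668)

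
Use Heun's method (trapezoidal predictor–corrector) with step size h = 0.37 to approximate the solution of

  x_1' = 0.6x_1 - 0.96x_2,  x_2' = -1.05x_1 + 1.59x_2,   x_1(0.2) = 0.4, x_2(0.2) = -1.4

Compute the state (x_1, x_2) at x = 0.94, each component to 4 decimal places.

2.9996, -5.7586

Heun on (x_1,x_2): k1 = f(x_n, state_n); k2 = f(x_n + h, state_n + h·k1); state_{n+1} = state_n + (h/2)·(k1 + k2).
0.200000: (0.400000, -1.400000)
  k1 = (1.584000, -2.646000)
  predictor → (0.986080, -2.379020)
  k2 = (2.875507, -4.818026)
  → (1.225009, -2.780845)
0.570000: (1.225009, -2.780845)
  k1 = (3.404616, -5.707802)
  predictor → (2.484717, -4.892732)
  k2 = (6.187853, -10.388396)
  → (2.999616, -5.758642)
(x_1(0.94), x_2(0.94)) ≈ (2.9996, -5.7586)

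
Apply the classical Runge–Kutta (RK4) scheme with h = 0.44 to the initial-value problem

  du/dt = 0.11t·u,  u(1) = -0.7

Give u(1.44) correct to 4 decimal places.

-0.7426

RK4: k1 = f(t_n, u_n); k2 = f(t_n + h/2, u_n + (h/2)·k1); k3 = f(t_n + h/2, u_n + (h/2)·k2); k4 = f(t_n + h, u_n + h·k3); u_{n+1} = u_n + (h/6)·(k1 + 2k2 + 2k3 + k4).
t=1.000000, u=-0.700000:
  k1 = f(1.000000, -0.700000) = -0.077000
  k2 = f(1.220000, -0.716940) = -0.096213
  k3 = f(1.220000, -0.721167) = -0.096781
  k4 = f(1.440000, -0.742583) = -0.117625
  u ← -0.700000 + (0.44/6)·(k1 + 2k2 + 2k3 + k4) = -0.742578
u(1.44) ≈ -0.7426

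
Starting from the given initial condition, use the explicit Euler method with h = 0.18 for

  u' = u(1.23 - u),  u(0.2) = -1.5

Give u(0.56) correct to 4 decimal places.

Euler: u_{n+1} = u_n + h·f(x_n, u_n).
x=0.200000, u=-1.500000: f=-4.095000 → u ← -1.500000 + 0.18·(-4.095000) = -2.237100
x=0.380000, u=-2.237100: f=-7.756249 → u ← -2.237100 + 0.18·(-7.756249) = -3.633225
u(0.56) ≈ -3.6332

-3.6332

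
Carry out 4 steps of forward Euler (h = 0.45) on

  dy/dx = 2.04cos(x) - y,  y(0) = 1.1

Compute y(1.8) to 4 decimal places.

1.0183

Euler: y_{n+1} = y_n + h·f(x_n, y_n).
x=0.000000, y=1.100000: f=0.940000 → y ← 1.100000 + 0.45·0.940000 = 1.523000
x=0.450000, y=1.523000: f=0.313912 → y ← 1.523000 + 0.45·0.313912 = 1.664260
x=0.900000, y=1.664260: f=-0.396176 → y ← 1.664260 + 0.45·(-0.396176) = 1.485981
x=1.350000, y=1.485981: f=-1.039208 → y ← 1.485981 + 0.45·(-1.039208) = 1.018338
y(1.8) ≈ 1.0183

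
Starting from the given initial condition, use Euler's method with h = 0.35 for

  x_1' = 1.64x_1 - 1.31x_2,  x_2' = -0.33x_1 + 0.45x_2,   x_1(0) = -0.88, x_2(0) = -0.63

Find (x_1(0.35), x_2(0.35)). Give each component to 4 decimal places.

Euler on (x_1,x_2): x_1_{n+1} = x_1_n + h·x_1', x_2_{n+1} = x_2_n + h·x_2'.
0.000000: (-0.880000, -0.630000); f=(-0.617900, 0.006900) → (-1.096265, -0.627585)
(x_1(0.35), x_2(0.35)) ≈ (-1.0963, -0.6276)

-1.0963, -0.6276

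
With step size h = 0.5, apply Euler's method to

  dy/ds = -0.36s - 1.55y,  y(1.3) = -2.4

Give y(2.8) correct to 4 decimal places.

Euler: y_{n+1} = y_n + h·f(s_n, y_n).
s=1.300000, y=-2.400000: f=3.252000 → y ← -2.400000 + 0.5·3.252000 = -0.774000
s=1.800000, y=-0.774000: f=0.551700 → y ← -0.774000 + 0.5·0.551700 = -0.498150
s=2.300000, y=-0.498150: f=-0.055867 → y ← -0.498150 + 0.5·(-0.055867) = -0.526084
y(2.8) ≈ -0.5261

-0.5261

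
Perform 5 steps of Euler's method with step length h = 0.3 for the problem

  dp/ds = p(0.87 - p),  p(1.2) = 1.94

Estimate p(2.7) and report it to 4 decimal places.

0.9557

Euler: p_{n+1} = p_n + h·f(s_n, p_n).
s=1.200000, p=1.940000: f=-2.075800 → p ← 1.940000 + 0.3·(-2.075800) = 1.317260
s=1.500000, p=1.317260: f=-0.589158 → p ← 1.317260 + 0.3·(-0.589158) = 1.140513
s=1.800000, p=1.140513: f=-0.308523 → p ← 1.140513 + 0.3·(-0.308523) = 1.047956
s=2.100000, p=1.047956: f=-0.186490 → p ← 1.047956 + 0.3·(-0.186490) = 0.992009
s=2.400000, p=0.992009: f=-0.121034 → p ← 0.992009 + 0.3·(-0.121034) = 0.955699
p(2.7) ≈ 0.9557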